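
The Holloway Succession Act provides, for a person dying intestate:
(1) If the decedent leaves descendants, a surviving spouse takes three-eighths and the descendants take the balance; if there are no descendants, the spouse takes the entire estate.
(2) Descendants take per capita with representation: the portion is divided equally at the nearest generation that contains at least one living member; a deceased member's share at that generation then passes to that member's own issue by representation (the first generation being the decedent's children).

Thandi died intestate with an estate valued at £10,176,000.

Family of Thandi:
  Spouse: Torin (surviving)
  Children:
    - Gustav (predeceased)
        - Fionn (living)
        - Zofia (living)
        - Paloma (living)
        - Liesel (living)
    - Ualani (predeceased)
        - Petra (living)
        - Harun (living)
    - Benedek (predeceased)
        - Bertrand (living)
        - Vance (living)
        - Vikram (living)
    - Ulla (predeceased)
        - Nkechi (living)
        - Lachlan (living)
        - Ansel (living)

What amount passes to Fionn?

Torin takes three-eighths of £10,176,000 = £3,816,000. The remaining £6,360,000 passes to the descendants.
No child survives, so the initial division is made at the grandchildren's generation.
The descendants' portion (£6,360,000) is divided into 12 shares of £530,000: Fionn, Zofia, Paloma, Liesel, Petra, Harun, Bertrand, Vance, Vikram, Nkechi, Lachlan, and Ansel each take £530,000.

Fionn receives £530,000.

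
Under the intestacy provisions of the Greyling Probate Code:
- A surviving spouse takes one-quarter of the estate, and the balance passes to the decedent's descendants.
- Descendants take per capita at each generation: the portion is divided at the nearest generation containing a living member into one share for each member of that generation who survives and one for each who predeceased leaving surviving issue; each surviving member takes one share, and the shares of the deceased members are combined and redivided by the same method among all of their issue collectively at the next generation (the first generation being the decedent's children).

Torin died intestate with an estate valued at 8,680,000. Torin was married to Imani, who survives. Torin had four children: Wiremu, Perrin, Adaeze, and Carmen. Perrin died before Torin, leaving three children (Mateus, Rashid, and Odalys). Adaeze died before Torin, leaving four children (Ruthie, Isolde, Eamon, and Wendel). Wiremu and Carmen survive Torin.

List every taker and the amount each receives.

Imani: 2,170,000; Wiremu: 1,627,500; Mateus: 465,000; Rashid: 465,000; Odalys: 465,000; Ruthie: 465,000; Isolde: 465,000; Eamon: 465,000; Wendel: 465,000; Carmen: 1,627,500

Imani takes one-quarter of 8,680,000 = 2,170,000. The remaining 6,510,000 passes to the descendants.
The descendants' portion (6,510,000) is divided at the children's generation into 4 shares of 1,627,500. Wiremu and Carmen each take 1,627,500. The 2 shares of the deceased (Perrin and Adaeze) are combined into a pool of 3,255,000.
That pool (3,255,000) is divided at the grandchildren's generation equally among Mateus, Rashid, Odalys, Ruthie, Isolde, Eamon, and Wendel: 465,000 each.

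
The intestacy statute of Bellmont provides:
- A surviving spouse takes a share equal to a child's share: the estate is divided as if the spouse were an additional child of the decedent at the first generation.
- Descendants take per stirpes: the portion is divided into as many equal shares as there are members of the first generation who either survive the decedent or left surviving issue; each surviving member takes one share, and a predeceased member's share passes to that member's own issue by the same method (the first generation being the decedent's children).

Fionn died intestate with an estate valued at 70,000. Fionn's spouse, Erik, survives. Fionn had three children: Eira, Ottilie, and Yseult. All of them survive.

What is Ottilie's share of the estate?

The spouse counts as an additional share at the children's level, so there are 4 primary shares of 17,500. Erik takes one such share (17,500).
The children's combined portion (52,500) is divided into 3 shares of 17,500: Eira, Ottilie, and Yseult each take 17,500.

Ottilie receives 17,500.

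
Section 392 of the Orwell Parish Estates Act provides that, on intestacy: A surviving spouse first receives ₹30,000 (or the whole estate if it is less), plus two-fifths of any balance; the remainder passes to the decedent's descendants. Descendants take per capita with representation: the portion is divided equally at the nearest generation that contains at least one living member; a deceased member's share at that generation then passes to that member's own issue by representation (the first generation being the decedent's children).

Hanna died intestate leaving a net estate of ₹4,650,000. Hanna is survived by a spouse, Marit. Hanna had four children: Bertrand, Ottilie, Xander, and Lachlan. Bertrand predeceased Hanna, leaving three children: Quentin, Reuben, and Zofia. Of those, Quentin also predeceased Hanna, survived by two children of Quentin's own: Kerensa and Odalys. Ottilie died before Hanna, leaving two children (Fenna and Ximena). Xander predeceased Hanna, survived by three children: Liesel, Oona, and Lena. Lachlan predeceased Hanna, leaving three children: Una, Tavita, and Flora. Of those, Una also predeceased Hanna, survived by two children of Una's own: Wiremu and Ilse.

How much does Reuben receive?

Reuben receives ₹252,000.

Marit first takes ₹30,000, leaving a balance of ₹4,620,000. Marit then takes two-fifths of the balance (₹1,848,000), for a total of ₹1,878,000. The remaining ₹2,772,000 passes to the descendants.
No child survives, so the initial division is made at the grandchildren's generation.
The descendants' portion (₹2,772,000) is divided into 11 shares of ₹252,000: Reuben, Zofia, Fenna, Ximena, Liesel, Oona, Lena, Tavita, and Flora each take ₹252,000; Quentin's ₹252,000 share passes to Quentin's issue; Una's ₹252,000 share passes to Una's issue.
Quentin's share (₹252,000) is divided into 2 shares of ₹126,000: Kerensa and Odalys each take ₹126,000.
Una's share (₹252,000) is divided into 2 shares of ₹126,000: Wiremu and Ilse each take ₹126,000.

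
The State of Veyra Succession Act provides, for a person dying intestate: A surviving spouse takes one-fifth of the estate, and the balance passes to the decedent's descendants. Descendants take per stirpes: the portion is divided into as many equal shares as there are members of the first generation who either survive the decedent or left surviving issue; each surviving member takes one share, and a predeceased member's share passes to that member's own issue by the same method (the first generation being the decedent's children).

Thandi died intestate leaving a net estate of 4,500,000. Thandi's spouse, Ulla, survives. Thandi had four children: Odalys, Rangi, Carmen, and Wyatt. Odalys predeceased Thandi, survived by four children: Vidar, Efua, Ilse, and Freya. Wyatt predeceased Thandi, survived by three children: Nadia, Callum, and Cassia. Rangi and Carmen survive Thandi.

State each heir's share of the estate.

Ulla takes one-fifth of 4,500,000 = 900,000. The remaining 3,600,000 passes to the descendants.
The descendants' portion (3,600,000) is divided into 4 shares of 900,000: Rangi and Carmen each take 900,000; Odalys's 900,000 share passes to Odalys's issue; Wyatt's 900,000 share passes to Wyatt's issue.
Odalys's share (900,000) is divided into 4 shares of 225,000: Vidar, Efua, Ilse, and Freya each take 225,000.
Wyatt's share (900,000) is divided into 3 shares of 300,000: Nadia, Callum, and Cassia each take 300,000.

Ulla: 900,000; Vidar: 225,000; Efua: 225,000; Ilse: 225,000; Freya: 225,000; Rangi: 900,000; Carmen: 900,000; Nadia: 300,000; Callum: 300,000; Cassia: 300,000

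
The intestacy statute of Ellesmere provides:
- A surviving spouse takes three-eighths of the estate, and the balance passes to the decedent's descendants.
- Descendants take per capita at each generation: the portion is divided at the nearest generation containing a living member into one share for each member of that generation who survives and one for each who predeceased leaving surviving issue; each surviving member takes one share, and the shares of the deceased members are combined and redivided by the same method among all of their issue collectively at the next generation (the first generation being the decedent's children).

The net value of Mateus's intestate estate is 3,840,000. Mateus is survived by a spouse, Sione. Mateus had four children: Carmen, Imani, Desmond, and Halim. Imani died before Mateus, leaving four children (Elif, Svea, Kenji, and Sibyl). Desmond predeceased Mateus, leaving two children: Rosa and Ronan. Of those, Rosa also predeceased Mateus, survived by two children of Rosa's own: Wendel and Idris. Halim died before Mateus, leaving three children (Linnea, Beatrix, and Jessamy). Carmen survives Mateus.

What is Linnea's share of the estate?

Sione takes three-eighths of 3,840,000 = 1,440,000. The remaining 2,400,000 passes to the descendants.
The descendants' portion (2,400,000) is divided at the children's generation into 4 shares of 600,000. Carmen takes 600,000. The 3 shares of the deceased (Imani, Desmond, and Halim) are combined into a pool of 1,800,000.
That pool (1,800,000) is divided at the grandchildren's generation into 9 shares of 200,000. Elif, Svea, Kenji, Sibyl, Ronan, Linnea, Beatrix, and Jessamy each take 200,000. The remaining share for the deceased Rosa (200,000) is carried to the next generation.
That pool (200,000) is divided at the great-grandchildren's generation equally among Wendel and Idris: 100,000 each.

Linnea receives 200,000.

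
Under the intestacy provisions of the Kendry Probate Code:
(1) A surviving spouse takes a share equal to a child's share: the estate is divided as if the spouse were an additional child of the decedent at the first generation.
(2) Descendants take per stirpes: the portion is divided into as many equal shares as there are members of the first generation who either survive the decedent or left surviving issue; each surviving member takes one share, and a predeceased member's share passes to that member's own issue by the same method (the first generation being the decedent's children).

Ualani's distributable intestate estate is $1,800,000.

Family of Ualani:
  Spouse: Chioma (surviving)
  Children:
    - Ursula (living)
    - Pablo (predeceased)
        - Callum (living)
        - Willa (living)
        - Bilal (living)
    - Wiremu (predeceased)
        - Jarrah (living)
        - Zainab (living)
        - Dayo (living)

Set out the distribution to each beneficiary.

Chioma: $450,000; Ursula: $450,000; Callum: $150,000; Willa: $150,000; Bilal: $150,000; Jarrah: $150,000; Zainab: $150,000; Dayo: $150,000

The spouse counts as an additional share at the children's level, so there are 4 primary shares of $450,000. Chioma takes one such share ($450,000).
The children's combined portion ($1,350,000) is divided into 3 shares of $450,000: Ursula takes $450,000; Pablo's $450,000 share passes to Pablo's issue; Wiremu's $450,000 share passes to Wiremu's issue.
Pablo's share ($450,000) is divided into 3 shares of $150,000: Callum, Willa, and Bilal each take $150,000.
Wiremu's share ($450,000) is divided into 3 shares of $150,000: Jarrah, Zainab, and Dayo each take $150,000.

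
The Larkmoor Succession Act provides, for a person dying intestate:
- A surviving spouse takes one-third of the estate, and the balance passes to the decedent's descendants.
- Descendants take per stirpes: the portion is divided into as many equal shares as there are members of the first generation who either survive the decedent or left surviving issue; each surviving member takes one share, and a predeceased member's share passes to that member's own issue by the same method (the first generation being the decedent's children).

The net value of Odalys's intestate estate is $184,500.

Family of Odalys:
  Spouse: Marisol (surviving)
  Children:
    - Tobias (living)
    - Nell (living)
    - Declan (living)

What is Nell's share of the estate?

Nell receives $41,000.

Marisol takes one-third of $184,500 = $61,500. The remaining $123,000 passes to the descendants.
The descendants' portion ($123,000) is divided into 3 shares of $41,000: Tobias, Nell, and Declan each take $41,000.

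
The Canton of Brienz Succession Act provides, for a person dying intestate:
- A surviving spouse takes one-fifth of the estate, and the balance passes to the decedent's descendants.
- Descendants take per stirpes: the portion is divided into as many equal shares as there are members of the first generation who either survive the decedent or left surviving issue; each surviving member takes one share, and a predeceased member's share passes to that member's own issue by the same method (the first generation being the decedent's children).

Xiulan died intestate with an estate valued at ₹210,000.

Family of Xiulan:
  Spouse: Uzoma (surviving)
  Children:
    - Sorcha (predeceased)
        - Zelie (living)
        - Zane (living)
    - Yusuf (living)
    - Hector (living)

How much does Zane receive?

Uzoma takes one-fifth of ₹210,000 = ₹42,000. The remaining ₹168,000 passes to the descendants.
The descendants' portion (₹168,000) is divided into 3 shares of ₹56,000: Yusuf and Hector each take ₹56,000; Sorcha's ₹56,000 share passes to Sorcha's issue.
Sorcha's share (₹56,000) is divided into 2 shares of ₹28,000: Zelie and Zane each take ₹28,000.

Zane receives ₹28,000.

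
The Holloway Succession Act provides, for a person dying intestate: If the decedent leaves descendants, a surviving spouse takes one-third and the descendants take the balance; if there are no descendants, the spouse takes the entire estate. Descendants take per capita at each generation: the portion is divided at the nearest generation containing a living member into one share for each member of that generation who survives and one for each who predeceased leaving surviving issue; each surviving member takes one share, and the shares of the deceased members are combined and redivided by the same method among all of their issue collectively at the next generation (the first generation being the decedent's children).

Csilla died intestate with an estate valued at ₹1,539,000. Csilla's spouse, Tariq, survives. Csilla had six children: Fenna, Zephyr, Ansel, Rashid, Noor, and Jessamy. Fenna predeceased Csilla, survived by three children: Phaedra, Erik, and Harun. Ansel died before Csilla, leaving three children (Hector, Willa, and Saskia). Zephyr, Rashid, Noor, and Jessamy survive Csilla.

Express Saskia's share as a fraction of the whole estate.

Tariq takes one-third of ₹1,539,000 = ₹513,000. The remaining ₹1,026,000 passes to the descendants.
The descendants' portion (₹1,026,000) is divided at the children's generation into 6 shares of ₹171,000. Zephyr, Rashid, Noor, and Jessamy each take ₹171,000. The 2 shares of the deceased (Fenna and Ansel) are combined into a pool of ₹342,000.
That pool (₹342,000) is divided at the grandchildren's generation equally among Phaedra, Erik, Harun, Hector, Willa, and Saskia: ₹57,000 each.

Saskia receives 1/27 of the estate.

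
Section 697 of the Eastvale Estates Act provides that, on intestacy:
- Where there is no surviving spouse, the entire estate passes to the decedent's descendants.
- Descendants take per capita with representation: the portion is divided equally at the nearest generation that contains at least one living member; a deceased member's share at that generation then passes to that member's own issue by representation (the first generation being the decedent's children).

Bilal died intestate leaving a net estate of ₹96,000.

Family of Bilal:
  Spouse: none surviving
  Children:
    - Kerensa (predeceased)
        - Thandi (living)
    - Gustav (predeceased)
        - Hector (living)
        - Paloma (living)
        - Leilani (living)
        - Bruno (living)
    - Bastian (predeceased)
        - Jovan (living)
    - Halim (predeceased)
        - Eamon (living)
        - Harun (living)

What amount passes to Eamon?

The entire ₹96,000 passes to the descendants.
No child survives, so the initial division is made at the grandchildren's generation.
That amount (₹96,000) is divided into 8 shares of ₹12,000: Thandi, Hector, Paloma, Leilani, Bruno, Jovan, Eamon, and Harun each take ₹12,000.

Eamon receives ₹12,000.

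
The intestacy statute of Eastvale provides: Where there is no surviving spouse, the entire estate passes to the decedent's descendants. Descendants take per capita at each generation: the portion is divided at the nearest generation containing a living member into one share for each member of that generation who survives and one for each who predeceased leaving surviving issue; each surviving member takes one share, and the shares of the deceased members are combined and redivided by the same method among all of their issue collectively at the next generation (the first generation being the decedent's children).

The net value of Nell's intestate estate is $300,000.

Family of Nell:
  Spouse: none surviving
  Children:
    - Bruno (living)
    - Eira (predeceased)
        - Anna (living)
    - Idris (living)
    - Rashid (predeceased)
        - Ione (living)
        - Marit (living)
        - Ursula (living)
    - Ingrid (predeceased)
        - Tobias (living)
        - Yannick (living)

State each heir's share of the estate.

The entire $300,000 passes to the descendants.
That amount ($300,000) is divided at the children's generation into 5 shares of $60,000. Bruno and Idris each take $60,000. The 3 shares of the deceased (Eira, Rashid, and Ingrid) are combined into a pool of $180,000.
That pool ($180,000) is divided at the grandchildren's generation equally among Anna, Ione, Marit, Ursula, Tobias, and Yannick: $30,000 each.

Bruno: $60,000; Anna: $30,000; Idris: $60,000; Ione: $30,000; Marit: $30,000; Ursula: $30,000; Tobias: $30,000; Yannick: $30,000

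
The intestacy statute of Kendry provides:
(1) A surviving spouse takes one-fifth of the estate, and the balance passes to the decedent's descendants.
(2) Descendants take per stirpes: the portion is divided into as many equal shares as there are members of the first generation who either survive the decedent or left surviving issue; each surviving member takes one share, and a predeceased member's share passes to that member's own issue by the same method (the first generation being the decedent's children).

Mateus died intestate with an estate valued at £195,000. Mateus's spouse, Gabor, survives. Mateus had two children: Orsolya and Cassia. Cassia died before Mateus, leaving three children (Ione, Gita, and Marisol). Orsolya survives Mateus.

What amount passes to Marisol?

Marisol receives £26,000.

Gabor takes one-fifth of £195,000 = £39,000. The remaining £156,000 passes to the descendants.
The descendants' portion (£156,000) is divided into 2 shares of £78,000: Orsolya takes £78,000; Cassia's £78,000 share passes to Cassia's issue.
Cassia's share (£78,000) is divided into 3 shares of £26,000: Ione, Gita, and Marisol each take £26,000.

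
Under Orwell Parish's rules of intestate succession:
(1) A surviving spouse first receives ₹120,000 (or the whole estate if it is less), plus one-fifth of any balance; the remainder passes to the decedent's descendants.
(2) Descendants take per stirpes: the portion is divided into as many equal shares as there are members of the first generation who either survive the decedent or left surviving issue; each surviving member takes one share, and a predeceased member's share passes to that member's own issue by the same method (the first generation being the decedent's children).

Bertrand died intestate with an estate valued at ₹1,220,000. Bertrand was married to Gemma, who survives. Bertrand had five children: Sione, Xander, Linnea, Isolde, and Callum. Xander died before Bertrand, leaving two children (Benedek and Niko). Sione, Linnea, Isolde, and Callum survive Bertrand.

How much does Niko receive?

Gemma first takes ₹120,000, leaving a balance of ₹1,100,000. Gemma then takes one-fifth of the balance (₹220,000), for a total of ₹340,000. The remaining ₹880,000 passes to the descendants.
The descendants' portion (₹880,000) is divided into 5 shares of ₹176,000: Sione, Linnea, Isolde, and Callum each take ₹176,000; Xander's ₹176,000 share passes to Xander's issue.
Xander's share (₹176,000) is divided into 2 shares of ₹88,000: Benedek and Niko each take ₹88,000.

Niko receives ₹88,000.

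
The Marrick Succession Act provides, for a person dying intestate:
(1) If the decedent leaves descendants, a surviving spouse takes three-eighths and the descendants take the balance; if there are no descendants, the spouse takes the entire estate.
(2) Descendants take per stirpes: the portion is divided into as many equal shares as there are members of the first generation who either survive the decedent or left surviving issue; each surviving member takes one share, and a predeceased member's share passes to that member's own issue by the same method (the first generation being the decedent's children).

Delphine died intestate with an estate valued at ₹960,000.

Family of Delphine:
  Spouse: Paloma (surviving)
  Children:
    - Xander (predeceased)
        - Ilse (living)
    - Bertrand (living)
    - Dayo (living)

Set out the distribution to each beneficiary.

Paloma: ₹360,000; Ilse: ₹200,000; Bertrand: ₹200,000; Dayo: ₹200,000

Paloma takes three-eighths of ₹960,000 = ₹360,000. The remaining ₹600,000 passes to the descendants.
The descendants' portion (₹600,000) is divided into 3 shares of ₹200,000: Bertrand and Dayo each take ₹200,000; Xander's ₹200,000 share passes to Xander's issue.
Xander's share (₹200,000) passes entirely to Ilse.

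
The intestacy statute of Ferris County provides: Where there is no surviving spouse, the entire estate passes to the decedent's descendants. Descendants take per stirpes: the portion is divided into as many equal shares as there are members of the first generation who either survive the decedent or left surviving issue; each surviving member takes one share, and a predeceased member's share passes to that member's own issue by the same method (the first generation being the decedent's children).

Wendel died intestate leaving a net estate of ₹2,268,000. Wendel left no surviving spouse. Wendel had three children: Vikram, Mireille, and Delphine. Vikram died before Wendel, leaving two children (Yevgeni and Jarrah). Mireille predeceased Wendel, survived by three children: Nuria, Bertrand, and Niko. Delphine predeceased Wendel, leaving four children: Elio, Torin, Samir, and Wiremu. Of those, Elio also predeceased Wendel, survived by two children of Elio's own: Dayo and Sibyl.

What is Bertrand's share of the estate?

Bertrand receives ₹252,000.

The entire ₹2,268,000 passes to the descendants.
That amount (₹2,268,000) is divided into 3 shares of ₹756,000: Vikram's ₹756,000 share passes to Vikram's issue; Mireille's ₹756,000 share passes to Mireille's issue; Delphine's ₹756,000 share passes to Delphine's issue.
Vikram's share (₹756,000) is divided into 2 shares of ₹378,000: Yevgeni and Jarrah each take ₹378,000.
Mireille's share (₹756,000) is divided into 3 shares of ₹252,000: Nuria, Bertrand, and Niko each take ₹252,000.
Delphine's share (₹756,000) is divided into 4 shares of ₹189,000: Torin, Samir, and Wiremu each take ₹189,000; Elio's ₹189,000 share passes to Elio's issue.
Elio's share (₹189,000) is divided into 2 shares of ₹94,500: Dayo and Sibyl each take ₹94,500.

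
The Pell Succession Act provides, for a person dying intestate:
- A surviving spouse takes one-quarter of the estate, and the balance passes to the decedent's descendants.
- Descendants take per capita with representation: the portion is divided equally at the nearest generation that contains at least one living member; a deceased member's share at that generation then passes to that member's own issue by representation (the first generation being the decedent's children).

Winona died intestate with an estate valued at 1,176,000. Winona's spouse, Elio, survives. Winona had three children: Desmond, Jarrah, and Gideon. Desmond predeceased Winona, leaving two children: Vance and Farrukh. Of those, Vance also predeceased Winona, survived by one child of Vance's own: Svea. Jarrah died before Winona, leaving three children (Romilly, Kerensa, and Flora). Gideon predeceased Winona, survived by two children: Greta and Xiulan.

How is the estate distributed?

Elio: 294,000; Svea: 126,000; Farrukh: 126,000; Romilly: 126,000; Kerensa: 126,000; Flora: 126,000; Greta: 126,000; Xiulan: 126,000

Elio takes one-quarter of 1,176,000 = 294,000. The remaining 882,000 passes to the descendants.
No child survives, so the initial division is made at the grandchildren's generation.
The descendants' portion (882,000) is divided into 7 shares of 126,000: Farrukh, Romilly, Kerensa, Flora, Greta, and Xiulan each take 126,000; Vance's 126,000 share passes to Vance's issue.
Vance's share (126,000) passes entirely to Svea.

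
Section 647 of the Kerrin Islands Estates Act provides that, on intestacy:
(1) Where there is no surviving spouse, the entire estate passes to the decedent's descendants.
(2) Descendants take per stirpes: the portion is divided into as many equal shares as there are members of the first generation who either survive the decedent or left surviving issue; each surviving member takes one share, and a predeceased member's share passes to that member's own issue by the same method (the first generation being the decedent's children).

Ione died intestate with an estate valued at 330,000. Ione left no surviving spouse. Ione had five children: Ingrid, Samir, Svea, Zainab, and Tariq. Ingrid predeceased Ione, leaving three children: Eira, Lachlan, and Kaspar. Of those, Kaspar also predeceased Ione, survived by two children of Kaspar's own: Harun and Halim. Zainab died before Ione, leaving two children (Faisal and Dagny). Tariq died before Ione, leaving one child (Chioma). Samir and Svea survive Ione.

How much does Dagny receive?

Dagny receives 33,000.

The entire 330,000 passes to the descendants.
That amount (330,000) is divided into 5 shares of 66,000: Samir and Svea each take 66,000; Ingrid's 66,000 share passes to Ingrid's issue; Zainab's 66,000 share passes to Zainab's issue; Tariq's 66,000 share passes to Tariq's issue.
Ingrid's share (66,000) is divided into 3 shares of 22,000: Eira and Lachlan each take 22,000; Kaspar's 22,000 share passes to Kaspar's issue.
Kaspar's share (22,000) is divided into 2 shares of 11,000: Harun and Halim each take 11,000.
Zainab's share (66,000) is divided into 2 shares of 33,000: Faisal and Dagny each take 33,000.
Tariq's share (66,000) passes entirely to Chioma.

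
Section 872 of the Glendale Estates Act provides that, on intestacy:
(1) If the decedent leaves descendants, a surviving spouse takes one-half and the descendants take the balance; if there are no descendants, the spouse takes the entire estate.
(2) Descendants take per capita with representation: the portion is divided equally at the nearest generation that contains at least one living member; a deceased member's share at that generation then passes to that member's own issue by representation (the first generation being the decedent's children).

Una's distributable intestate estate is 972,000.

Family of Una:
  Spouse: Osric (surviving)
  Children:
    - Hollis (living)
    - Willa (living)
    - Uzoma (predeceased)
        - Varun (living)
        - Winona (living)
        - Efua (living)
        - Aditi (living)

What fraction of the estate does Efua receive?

Osric takes one-half of 972,000 = 486,000. The remaining 486,000 passes to the descendants.
The descendants' portion (486,000) is divided into 3 shares of 162,000: Hollis and Willa each take 162,000; Uzoma's 162,000 share passes to Uzoma's issue.
Uzoma's share (162,000) is divided into 4 shares of 40,500: Varun, Winona, Efua, and Aditi each take 40,500.

Efua receives 1/24 of the estate.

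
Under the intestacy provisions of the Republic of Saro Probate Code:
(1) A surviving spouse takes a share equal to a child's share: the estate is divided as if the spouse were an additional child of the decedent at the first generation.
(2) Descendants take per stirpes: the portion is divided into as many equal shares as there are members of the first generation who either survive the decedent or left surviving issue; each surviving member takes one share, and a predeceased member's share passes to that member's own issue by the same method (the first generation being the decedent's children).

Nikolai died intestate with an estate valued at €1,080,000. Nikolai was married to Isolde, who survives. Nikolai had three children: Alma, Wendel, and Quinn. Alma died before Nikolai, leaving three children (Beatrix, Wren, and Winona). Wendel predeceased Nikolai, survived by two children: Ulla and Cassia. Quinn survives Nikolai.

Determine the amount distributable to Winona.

The spouse counts as an additional share at the children's level, so there are 4 primary shares of €270,000. Isolde takes one such share (€270,000).
The children's combined portion (€810,000) is divided into 3 shares of €270,000: Quinn takes €270,000; Alma's €270,000 share passes to Alma's issue; Wendel's €270,000 share passes to Wendel's issue.
Alma's share (€270,000) is divided into 3 shares of €90,000: Beatrix, Wren, and Winona each take €90,000.
Wendel's share (€270,000) is divided into 2 shares of €135,000: Ulla and Cassia each take €135,000.

Winona receives €90,000.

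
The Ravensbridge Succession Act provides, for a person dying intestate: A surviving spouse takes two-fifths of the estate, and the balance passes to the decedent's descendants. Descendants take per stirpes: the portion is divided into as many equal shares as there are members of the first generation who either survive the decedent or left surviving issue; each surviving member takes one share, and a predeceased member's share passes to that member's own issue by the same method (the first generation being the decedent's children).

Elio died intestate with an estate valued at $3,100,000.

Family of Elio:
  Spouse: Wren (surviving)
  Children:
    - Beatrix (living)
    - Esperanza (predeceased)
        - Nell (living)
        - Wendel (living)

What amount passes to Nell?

Nell receives $465,000.

Wren takes two-fifths of $3,100,000 = $1,240,000. The remaining $1,860,000 passes to the descendants.
The descendants' portion ($1,860,000) is divided into 2 shares of $930,000: Beatrix takes $930,000; Esperanza's $930,000 share passes to Esperanza's issue.
Esperanza's share ($930,000) is divided into 2 shares of $465,000: Nell and Wendel each take $465,000.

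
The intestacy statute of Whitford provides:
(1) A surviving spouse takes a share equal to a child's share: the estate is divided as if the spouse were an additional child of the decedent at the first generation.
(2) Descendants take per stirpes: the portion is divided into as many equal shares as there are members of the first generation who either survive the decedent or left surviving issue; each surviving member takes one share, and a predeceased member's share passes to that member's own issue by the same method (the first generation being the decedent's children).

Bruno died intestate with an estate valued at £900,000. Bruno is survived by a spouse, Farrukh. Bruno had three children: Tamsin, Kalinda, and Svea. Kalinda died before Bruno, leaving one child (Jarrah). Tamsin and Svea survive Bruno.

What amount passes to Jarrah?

Jarrah receives £225,000.

The spouse counts as an additional share at the children's level, so there are 4 primary shares of £225,000. Farrukh takes one such share (£225,000).
The children's combined portion (£675,000) is divided into 3 shares of £225,000: Tamsin and Svea each take £225,000; Kalinda's £225,000 share passes to Kalinda's issue.
Kalinda's share (£225,000) passes entirely to Jarrah.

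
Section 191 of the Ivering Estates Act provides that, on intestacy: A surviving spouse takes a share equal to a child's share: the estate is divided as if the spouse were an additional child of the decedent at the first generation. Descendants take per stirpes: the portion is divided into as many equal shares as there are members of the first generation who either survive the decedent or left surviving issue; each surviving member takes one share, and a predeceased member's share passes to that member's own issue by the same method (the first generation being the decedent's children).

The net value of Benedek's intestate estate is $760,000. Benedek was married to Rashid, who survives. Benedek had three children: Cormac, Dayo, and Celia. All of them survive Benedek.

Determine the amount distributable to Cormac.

Cormac receives $190,000.

The spouse counts as an additional share at the children's level, so there are 4 primary shares of $190,000. Rashid takes one such share ($190,000).
The children's combined portion ($570,000) is divided into 3 shares of $190,000: Cormac, Dayo, and Celia each take $190,000.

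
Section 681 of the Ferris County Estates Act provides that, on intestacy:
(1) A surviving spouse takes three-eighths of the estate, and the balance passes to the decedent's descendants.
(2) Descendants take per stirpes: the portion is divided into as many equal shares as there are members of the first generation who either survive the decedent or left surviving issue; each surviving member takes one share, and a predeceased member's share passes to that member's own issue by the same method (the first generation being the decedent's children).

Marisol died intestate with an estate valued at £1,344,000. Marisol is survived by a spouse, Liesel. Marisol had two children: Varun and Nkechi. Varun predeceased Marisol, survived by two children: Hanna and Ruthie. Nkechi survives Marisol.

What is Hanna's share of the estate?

Hanna receives £210,000.

Liesel takes three-eighths of £1,344,000 = £504,000. The remaining £840,000 passes to the descendants.
The descendants' portion (£840,000) is divided into 2 shares of £420,000: Nkechi takes £420,000; Varun's £420,000 share passes to Varun's issue.
Varun's share (£420,000) is divided into 2 shares of £210,000: Hanna and Ruthie each take £210,000.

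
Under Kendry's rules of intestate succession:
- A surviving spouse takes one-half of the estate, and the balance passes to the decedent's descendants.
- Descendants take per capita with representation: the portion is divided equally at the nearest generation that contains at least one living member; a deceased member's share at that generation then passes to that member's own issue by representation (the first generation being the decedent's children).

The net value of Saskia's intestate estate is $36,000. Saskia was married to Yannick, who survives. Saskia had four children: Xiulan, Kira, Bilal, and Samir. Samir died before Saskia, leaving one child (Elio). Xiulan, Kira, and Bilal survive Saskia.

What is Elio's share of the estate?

Elio receives $4,500.

Yannick takes one-half of $36,000 = $18,000. The remaining $18,000 passes to the descendants.
The descendants' portion ($18,000) is divided into 4 shares of $4,500: Xiulan, Kira, and Bilal each take $4,500; Samir's $4,500 share passes to Samir's issue.
Samir's share ($4,500) passes entirely to Elio.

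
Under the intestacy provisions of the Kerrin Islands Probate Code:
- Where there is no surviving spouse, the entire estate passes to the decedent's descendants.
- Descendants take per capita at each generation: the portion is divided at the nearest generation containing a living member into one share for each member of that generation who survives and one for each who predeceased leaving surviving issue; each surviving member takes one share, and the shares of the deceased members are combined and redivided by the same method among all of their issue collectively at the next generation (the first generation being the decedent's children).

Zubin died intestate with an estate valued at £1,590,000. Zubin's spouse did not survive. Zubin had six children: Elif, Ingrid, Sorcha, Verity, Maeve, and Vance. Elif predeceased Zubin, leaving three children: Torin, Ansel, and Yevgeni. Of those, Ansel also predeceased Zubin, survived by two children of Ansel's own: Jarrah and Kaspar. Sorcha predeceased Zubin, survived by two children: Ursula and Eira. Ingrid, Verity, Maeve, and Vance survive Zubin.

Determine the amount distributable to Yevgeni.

The entire £1,590,000 passes to the descendants.
That amount (£1,590,000) is divided at the children's generation into 6 shares of £265,000. Ingrid, Verity, Maeve, and Vance each take £265,000. The 2 shares of the deceased (Elif and Sorcha) are combined into a pool of £530,000.
That pool (£530,000) is divided at the grandchildren's generation into 5 shares of £106,000. Torin, Yevgeni, Ursula, and Eira each take £106,000. The remaining share for the deceased Ansel (£106,000) is carried to the next generation.
That pool (£106,000) is divided at the great-grandchildren's generation equally among Jarrah and Kaspar: £53,000 each.

Yevgeni receives £106,000.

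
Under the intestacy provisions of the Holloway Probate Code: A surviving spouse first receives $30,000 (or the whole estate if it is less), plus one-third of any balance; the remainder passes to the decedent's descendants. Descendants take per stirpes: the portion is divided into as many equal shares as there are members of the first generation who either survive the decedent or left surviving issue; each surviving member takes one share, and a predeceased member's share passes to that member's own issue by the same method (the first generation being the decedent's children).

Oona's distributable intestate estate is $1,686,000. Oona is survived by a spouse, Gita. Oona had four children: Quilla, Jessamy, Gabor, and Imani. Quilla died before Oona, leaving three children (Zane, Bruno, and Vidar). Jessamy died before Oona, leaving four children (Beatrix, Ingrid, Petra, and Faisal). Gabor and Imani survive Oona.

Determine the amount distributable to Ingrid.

Gita first takes $30,000, leaving a balance of $1,656,000. Gita then takes one-third of the balance ($552,000), for a total of $582,000. The remaining $1,104,000 passes to the descendants.
The descendants' portion ($1,104,000) is divided into 4 shares of $276,000: Gabor and Imani each take $276,000; Quilla's $276,000 share passes to Quilla's issue; Jessamy's $276,000 share passes to Jessamy's issue.
Quilla's share ($276,000) is divided into 3 shares of $92,000: Zane, Bruno, and Vidar each take $92,000.
Jessamy's share ($276,000) is divided into 4 shares of $69,000: Beatrix, Ingrid, Petra, and Faisal each take $69,000.

Ingrid receives $69,000.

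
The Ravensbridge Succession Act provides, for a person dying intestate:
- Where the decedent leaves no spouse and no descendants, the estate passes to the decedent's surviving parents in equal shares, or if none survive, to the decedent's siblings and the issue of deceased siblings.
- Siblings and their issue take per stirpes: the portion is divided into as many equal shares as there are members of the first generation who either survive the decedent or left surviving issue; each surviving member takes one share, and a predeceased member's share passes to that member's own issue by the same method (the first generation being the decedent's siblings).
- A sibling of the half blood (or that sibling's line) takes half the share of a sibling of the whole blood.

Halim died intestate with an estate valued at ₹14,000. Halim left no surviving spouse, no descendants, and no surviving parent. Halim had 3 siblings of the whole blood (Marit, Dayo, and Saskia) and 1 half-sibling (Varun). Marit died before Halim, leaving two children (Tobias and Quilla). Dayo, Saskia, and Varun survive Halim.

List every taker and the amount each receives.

The entire ₹14,000 passes to the siblings and their issue.
Counting each half-blood sibling's line as half a unit, there are 7/2 units in ₹14,000, so one unit is ₹4,000. Whole-blood lines (Marit, Dayo, and Saskia) take ₹4,000 each; half-blood lines (Varun) take ₹2,000 each.
Marit's share (₹4,000) is divided into 2 shares of ₹2,000: Tobias and Quilla each take ₹2,000.

Tobias: ₹2,000; Quilla: ₹2,000; Dayo: ₹4,000; Saskia: ₹4,000; Varun: ₹2,000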